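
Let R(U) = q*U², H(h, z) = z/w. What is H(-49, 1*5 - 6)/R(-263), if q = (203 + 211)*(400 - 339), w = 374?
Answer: -1/653300928324 ≈ -1.5307e-12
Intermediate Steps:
H(h, z) = z/374
q = 25254 (q = 414*61 = 25254)
R(U) = 25254*U²
H(-49, 1*5 - 6)/R(-263) = ((1*5 - 6)/374)/((25254*(-263)²)) = ((5 - 6)/374)/((25254*69169)) = ((1/374)*(-1))/1746793926 = -1/374*1/1746793926 = -1/653300928324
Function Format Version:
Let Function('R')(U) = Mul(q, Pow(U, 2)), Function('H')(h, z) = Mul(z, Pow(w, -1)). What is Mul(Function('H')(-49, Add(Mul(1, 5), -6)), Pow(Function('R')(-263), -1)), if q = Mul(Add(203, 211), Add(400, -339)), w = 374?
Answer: Rational(-1, 653300928324) ≈ -1.5307e-12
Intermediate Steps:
Function('H')(h, z) = Mul(Rational(1, 374), z) (Function('H')(h, z) = Mul(z, Pow(374, -1)) = Mul(z, Rational(1, 374)) = Mul(Rational(1, 374), z))
q = 25254 (q = Mul(414, 61) = 25254)
Function('R')(U) = Mul(25254, Pow(U, 2))
Mul(Function('H')(-49, Add(Mul(1, 5), -6)), Pow(Function('R')(-263), -1)) = Mul(Mul(Rational(1, 374), Add(Mul(1, 5), -6)), Pow(Mul(25254, Pow(-263, 2)), -1)) = Mul(Mul(Rational(1, 374), Add(5, -6)), Pow(Mul(25254, 69169), -1)) = Mul(Mul(Rational(1, 374), -1), Pow(1746793926, -1)) = Mul(Rational(-1, 374), Rational(1, 1746793926)) = Rational(-1, 653300928324)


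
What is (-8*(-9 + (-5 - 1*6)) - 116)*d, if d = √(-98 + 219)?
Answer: 484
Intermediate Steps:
d = 11 (d = √121 = 11)
(-8*(-9 + (-5 - 1*6)) - 116)*d = (-8*(-9 + (-5 - 1*6)) - 116)*11 = (-8*(-9 + (-5 - 6)) - 116)*11 = (-8*(-9 - 11) - 116)*11 = (-8*(-20) - 116)*11 = (160 - 116)*11 = 44*11 = 484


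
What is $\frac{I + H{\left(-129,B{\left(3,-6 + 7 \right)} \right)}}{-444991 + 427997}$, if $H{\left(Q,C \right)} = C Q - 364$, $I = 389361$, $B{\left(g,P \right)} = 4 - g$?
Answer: $- \frac{194434}{8497} \approx -22.883$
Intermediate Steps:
$H{\left(Q,C \right)} = -364 + C Q$
$\frac{I + H{\left(-129,B{\left(3,-6 + 7 \right)} \right)}}{-444991 + 427997} = \frac{389361 - \left(364 - \left(4 - 3\right) \left(-129\right)\right)}{-444991 + 427997} = \frac{389361 - \left(364 - \left(4 - 3\right) \left(-129\right)\right)}{-16994} = \left(389361 + \left(-364 + 1 \left(-129\right)\right)\right) \left(- \frac{1}{16994}\right) = \left(389361 - 493\right) \left(- \frac{1}{16994}\right) = 388868 \left(- \frac{1}{16994}\right) = - \frac{194434}{8497}$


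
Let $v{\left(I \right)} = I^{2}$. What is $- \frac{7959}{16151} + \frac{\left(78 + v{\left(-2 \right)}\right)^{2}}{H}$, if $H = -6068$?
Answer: $- \frac{956674}{597587} \approx -1.6009$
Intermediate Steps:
$- \frac{7959}{16151} + \frac{\left(78 + v{\left(-2 \right)}\right)^{2}}{H} = - \frac{7959}{16151} + \frac{\left(78 + \left(-2\right)^{2}\right)^{2}}{-6068} = \left(-7959\right) \frac{1}{16151} + \left(78 + 4\right)^{2} \left(- \frac{1}{6068}\right) = - \frac{7959}{16151} + 82^{2} \left(- \frac{1}{6068}\right) = - \frac{7959}{16151} + 6724 \left(- \frac{1}{6068}\right) = - \frac{7959}{16151} - \frac{41}{37} = - \frac{956674}{597587}$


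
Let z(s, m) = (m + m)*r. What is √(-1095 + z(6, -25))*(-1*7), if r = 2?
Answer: -7*I*√1195 ≈ -241.98*I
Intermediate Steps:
z(s, m) = 4*m (z(s, m) = (m + m)*2 = (2*m)*2 = 4*m)
√(-1095 + z(6, -25))*(-1*7) = √(-1095 + 4*(-25))*(-1*7) = √(-1095 - 100)*(-7) = √(-1195)*(-7) = (I*√1195)*(-7) = -7*I*√1195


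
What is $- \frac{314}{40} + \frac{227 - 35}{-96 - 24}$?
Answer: $- \frac{189}{20} \approx -9.45$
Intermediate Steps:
$- \frac{314}{40} + \frac{227 - 35}{-96 - 24} = \left(-314\right) \frac{1}{40} + \frac{192}{-96 - 24} = - \frac{157}{20} + \frac{192}{-120} = - \frac{157}{20} + 192 \left(- \frac{1}{120}\right) = - \frac{157}{20} - \frac{8}{5} = - \frac{189}{20}$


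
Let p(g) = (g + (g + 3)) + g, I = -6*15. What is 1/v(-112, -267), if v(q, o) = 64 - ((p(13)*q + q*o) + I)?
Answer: -1/25046 ≈ -3.9927e-5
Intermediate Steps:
I = -90
p(g) = 3 + 3*g (p(g) = (g + (3 + g)) + g = (3 + 2*g) + g = 3 + 3*g)
v(q, o) = 154 - 42*q - o*q (v(q, o) = 64 - (((3 + 3*13)*q + q*o) - 90) = 64 - (((3 + 39)*q + o*q) - 90) = 64 - ((42*q + o*q) - 90) = 64 - (-90 + 42*q + o*q) = 64 + (90 - 42*q - o*q) = 154 - 42*q - o*q)
1/v(-112, -267) = 1/(154 - 42*(-112) - 1*(-267)*(-112)) = 1/(154 + 4704 - 29904) = 1/(-25046) = -1/25046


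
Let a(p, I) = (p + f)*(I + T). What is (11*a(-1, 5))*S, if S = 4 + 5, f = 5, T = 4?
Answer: 3564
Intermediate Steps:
a(p, I) = (4 + I)*(5 + p) (a(p, I) = (p + 5)*(I + 4) = (5 + p)*(4 + I) = (4 + I)*(5 + p))
S = 9
(11*a(-1, 5))*S = (11*(20 + 4*(-1) + 5*5 + 5*(-1)))*9 = (11*(20 - 4 + 25 - 5))*9 = (11*36)*9 = 396*9 = 3564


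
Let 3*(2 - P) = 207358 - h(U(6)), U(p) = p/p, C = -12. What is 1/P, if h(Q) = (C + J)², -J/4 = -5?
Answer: -1/69096 ≈ -1.4473e-5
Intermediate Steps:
J = 20 (J = -4*(-5) = 20)
U(p) = 1
h(Q) = 64 (h(Q) = (-12 + 20)² = 8² = 64)
P = -69096 (P = 2 - (207358 - 1*64)/3 = 2 - (207358 - 64)/3 = 2 - ⅓*207294 = 2 - 69098 = -69096)
1/P = 1/(-69096) = -1/69096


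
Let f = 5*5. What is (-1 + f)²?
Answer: 576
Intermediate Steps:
f = 25
(-1 + f)² = (-1 + 25)² = 24² = 576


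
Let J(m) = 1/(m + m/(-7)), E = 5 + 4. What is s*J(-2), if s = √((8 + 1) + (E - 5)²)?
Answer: -35/12 ≈ -2.9167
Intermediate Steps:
E = 9
J(m) = 7/(6*m) (J(m) = 1/(m + m*(-⅐)) = 1/(m - m/7) = 1/(6*m/7) = 7/(6*m))
s = 5 (s = √((8 + 1) + (9 - 5)²) = √(9 + 4²) = √(9 + 16) = √25 = 5)
s*J(-2) = 5*((7/6)/(-2)) = 5*((7/6)*(-½)) = 5*(-7/12) = -35/12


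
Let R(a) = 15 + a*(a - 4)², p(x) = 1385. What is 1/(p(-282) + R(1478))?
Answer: 1/3211216528 ≈ 3.1141e-10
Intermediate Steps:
R(a) = 15 + a*(-4 + a)²
1/(p(-282) + R(1478)) = 1/(1385 + (15 + 1478*(-4 + 1478)²)) = 1/(1385 + (15 + 1478*1474²)) = 1/(1385 + (15 + 1478*2172676)) = 1/(1385 + (15 + 3211215128)) = 1/(1385 + 3211215143) = 1/3211216528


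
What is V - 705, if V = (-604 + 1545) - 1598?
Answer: -1362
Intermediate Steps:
V = -657 (V = 941 - 1598 = -657)
V - 705 = -657 - 705 = -1362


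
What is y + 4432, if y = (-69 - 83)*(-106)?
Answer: 20544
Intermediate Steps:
y = 16112 (y = -152*(-106) = 16112)
y + 4432 = 16112 + 4432 = 20544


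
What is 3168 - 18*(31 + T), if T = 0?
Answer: 2610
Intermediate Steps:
3168 - 18*(31 + T) = 3168 - 18*(31 + 0) = 3168 - 18*31 = 3168 - 1*558 = 3168 - 558 = 2610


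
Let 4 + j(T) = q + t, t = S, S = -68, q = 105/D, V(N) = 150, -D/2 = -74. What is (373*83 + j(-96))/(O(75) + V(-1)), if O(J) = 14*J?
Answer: 4571381/177600 ≈ 25.740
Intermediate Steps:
D = 148 (D = -2*(-74) = 148)
q = 105/148 ≈ 0.70946
t = -68
j(T) = -10551/148 (j(T) = -4 + (105/148 - 68) = -4 - 9959/148 = -10551/148)
(373*83 + j(-96))/(O(75) + V(-1)) = (373*83 - 10551/148)/(14*75 + 150) = (30959 - 10551/148)/(1050 + 150) = (4571381/148)/1200 = (4571381/148)*(1/1200) = 4571381/177600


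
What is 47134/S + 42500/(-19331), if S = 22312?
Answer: -18556323/215656636 ≈ -0.086046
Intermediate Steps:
47134/S + 42500/(-19331) = 47134/22312 + 42500/(-19331) = 47134*(1/22312) + 42500*(-1/19331) = 23567/11156 - 42500/19331 = -18556323/215656636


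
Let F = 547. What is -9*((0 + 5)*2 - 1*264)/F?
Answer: 2286/547 ≈ 4.1792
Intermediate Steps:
-9*((0 + 5)*2 - 1*264)/F = -9*((0 + 5)*2 - 1*264)/547 = -9*(5*2 - 264)/547 = -9*(10 - 264)/547 = -(-2286)/547 = -9*(-254/547) = 2286/547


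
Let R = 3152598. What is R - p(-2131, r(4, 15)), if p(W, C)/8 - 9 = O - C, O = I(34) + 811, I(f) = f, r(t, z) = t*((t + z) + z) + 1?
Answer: 3146862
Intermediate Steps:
r(t, z) = 1 + t*(t + 2*z) (r(t, z) = t*(t + 2*z) + 1 = 1 + t*(t + 2*z))
O = 845 (O = 34 + 811 = 845)
p(W, C) = 6832 - 8*C (p(W, C) = 72 + 8*(845 - C) = 72 + (6760 - 8*C) = 6832 - 8*C)
R - p(-2131, r(4, 15)) = 3152598 - (6832 - 8*(1 + 4² + 2*4*15)) = 3152598 - (6832 - 8*(1 + 16 + 120)) = 3152598 - (6832 - 8*137) = 3152598 - (6832 - 1096) = 3152598 - 1*5736 = 3152598 - 5736 = 3146862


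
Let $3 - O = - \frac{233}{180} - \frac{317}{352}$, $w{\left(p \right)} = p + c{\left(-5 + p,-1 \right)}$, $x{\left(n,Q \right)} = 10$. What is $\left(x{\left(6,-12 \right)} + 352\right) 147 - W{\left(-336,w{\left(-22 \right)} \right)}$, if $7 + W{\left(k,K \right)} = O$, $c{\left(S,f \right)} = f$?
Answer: $\frac{842938351}{15840} \approx 53216.0$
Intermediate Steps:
$w{\left(p \right)} = -1 + p$ ($w{\left(p \right)} = p - 1 = -1 + p$)
$O = \frac{82289}{15840}$ ($O = 3 - \left(- \frac{233}{180} - \frac{317}{352}\right) = 3 - - \frac{34769}{15840} = 3 + \frac{34769}{15840} = \frac{82289}{15840} \approx 5.195$)
$W{\left(k,K \right)} = - \frac{28591}{15840}$ ($W{\left(k,K \right)} = -7 + \frac{82289}{15840} = - \frac{28591}{15840}$)
$\left(x{\left(6,-12 \right)} + 352\right) 147 - W{\left(-336,w{\left(-22 \right)} \right)} = \left(10 + 352\right) 147 - - \frac{28591}{15840} = 362 \cdot 147 + \frac{28591}{15840} = 53214 + \frac{28591}{15840} = \frac{842938351}{15840}$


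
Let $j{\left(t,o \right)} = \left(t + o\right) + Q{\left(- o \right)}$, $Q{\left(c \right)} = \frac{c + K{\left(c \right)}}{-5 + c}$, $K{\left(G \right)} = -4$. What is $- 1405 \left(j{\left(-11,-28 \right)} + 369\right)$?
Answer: $- \frac{10697670}{23} \approx -4.6512 \cdot 10^{5}$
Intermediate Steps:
$Q{\left(c \right)} = \frac{-4 + c}{-5 + c}$ ($Q{\left(c \right)} = \frac{c - 4}{-5 + c} = \frac{-4 + c}{-5 + c}$)
$j{\left(t,o \right)} = o + t + \frac{-4 - o}{-5 - o}$ ($j{\left(t,o \right)} = \left(t + o\right) + \frac{-4 - o}{-5 - o} = \left(o + t\right) + \frac{-4 - o}{-5 - o} = o + t + \frac{-4 - o}{-5 - o}$)
$- 1405 \left(j{\left(-11,-28 \right)} + 369\right) = - 1405 \left(\frac{4 - 28 + \left(5 - 28\right) \left(-28 - 11\right)}{5 - 28} + 369\right) = - 1405 \left(\frac{4 - 28 - -897}{-23} + 369\right) = - 1405 \left(- \frac{4 - 28 + 897}{23} + 369\right) = - 1405 \left(\left(- \frac{1}{23}\right) 873 + 369\right) = - 1405 \left(- \frac{873}{23} + 369\right) = \left(-1405\right) \frac{7614}{23} = - \frac{10697670}{23}$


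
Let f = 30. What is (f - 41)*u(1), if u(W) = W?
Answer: -11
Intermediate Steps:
(f - 41)*u(1) = (30 - 41)*1 = -11*1 = -11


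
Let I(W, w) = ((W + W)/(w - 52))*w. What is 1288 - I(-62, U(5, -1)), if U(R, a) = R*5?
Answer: 31676/27 ≈ 1173.2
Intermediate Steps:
U(R, a) = 5*R
I(W, w) = 2*W*w/(-52 + w) (I(W, w) = ((2*W)/(-52 + w))*w = (2*W/(-52 + w))*w = 2*W*w/(-52 + w))
1288 - I(-62, U(5, -1)) = 1288 - 2*(-62)*5*5/(-52 + 5*5) = 1288 - 2*(-62)*25/(-52 + 25) = 1288 - 2*(-62)*25/(-27) = 1288 - 2*(-62)*25*(-1)/27 = 1288 - 1*3100/27 = 1288 - 3100/27 = 31676/27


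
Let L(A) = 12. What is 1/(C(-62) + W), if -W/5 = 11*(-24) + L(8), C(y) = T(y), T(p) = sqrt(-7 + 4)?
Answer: 420/529201 - I*sqrt(3)/1587603 ≈ 0.00079365 - 1.091e-6*I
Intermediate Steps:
T(p) = I*sqrt(3) (T(p) = sqrt(-3) = I*sqrt(3))
C(y) = I*sqrt(3)
W = 1260 (W = -5*(11*(-24) + 12) = -5*(-264 + 12) = -5*(-252) = 1260)
1/(C(-62) + W) = 1/(I*sqrt(3) + 1260) = 1/(1260 + I*sqrt(3))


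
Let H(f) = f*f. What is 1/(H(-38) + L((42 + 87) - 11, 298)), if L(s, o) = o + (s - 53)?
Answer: 1/1807 ≈ 0.00055340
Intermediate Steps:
L(s, o) = -53 + o + s (L(s, o) = o + (-53 + s) = -53 + o + s)
H(f) = f²
1/(H(-38) + L((42 + 87) - 11, 298)) = 1/((-38)² + (-53 + 298 + ((42 + 87) - 11))) = 1/(1444 + (-53 + 298 + (129 - 11))) = 1/(1444 + (-53 + 298 + 118)) = 1/(1444 + 363) = 1/1807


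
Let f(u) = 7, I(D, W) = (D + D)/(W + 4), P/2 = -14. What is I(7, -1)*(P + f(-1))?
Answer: -98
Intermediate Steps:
P = -28 (P = 2*(-14) = -28)
I(D, W) = 2*D/(4 + W) (I(D, W) = (2*D)/(4 + W) = 2*D/(4 + W))
I(7, -1)*(P + f(-1)) = (2*7/(4 - 1))*(-28 + 7) = (2*7/3)*(-21) = (2*7*(⅓))*(-21) = (14/3)*(-21) = -98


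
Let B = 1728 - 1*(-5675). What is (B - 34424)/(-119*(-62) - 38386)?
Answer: 9007/10336 ≈ 0.87142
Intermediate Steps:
B = 7403 (B = 1728 + 5675 = 7403)
(B - 34424)/(-119*(-62) - 38386) = (7403 - 34424)/(-119*(-62) - 38386) = -27021/(7378 - 38386) = -27021/(-31008) = -27021*(-1/31008) = 9007/10336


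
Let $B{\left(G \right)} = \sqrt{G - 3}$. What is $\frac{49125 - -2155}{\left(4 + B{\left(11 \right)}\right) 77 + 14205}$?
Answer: $\frac{744226640}{210579737} - \frac{7897120 \sqrt{2}}{210579737} \approx 3.4811$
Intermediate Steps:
$B{\left(G \right)} = \sqrt{-3 + G}$
$\frac{49125 - -2155}{\left(4 + B{\left(11 \right)}\right) 77 + 14205} = \frac{49125 - -2155}{\left(4 + \sqrt{-3 + 11}\right) 77 + 14205} = \frac{49125 + 2155}{\left(4 + \sqrt{8}\right) 77 + 14205} = \frac{51280}{\left(4 + 2 \sqrt{2}\right) 77 + 14205} = \frac{51280}{\left(308 + 154 \sqrt{2}\right) + 14205} = \frac{51280}{14513 + 154 \sqrt{2}}$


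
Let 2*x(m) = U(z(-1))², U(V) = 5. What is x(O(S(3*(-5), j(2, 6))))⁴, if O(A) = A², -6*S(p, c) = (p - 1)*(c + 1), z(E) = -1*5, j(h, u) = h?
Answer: 390625/16 ≈ 24414.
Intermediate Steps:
z(E) = -5
S(p, c) = -(1 + c)*(-1 + p)/6 (S(p, c) = -(p - 1)*(c + 1)/6 = -(-1 + p)*(1 + c)/6 = -(1 + c)*(-1 + p)/6)
x(m) = 25/2 (x(m) = (½)*5² = (½)*25 = 25/2)
x(O(S(3*(-5), j(2, 6))))⁴ = (25/2)⁴ = 390625/16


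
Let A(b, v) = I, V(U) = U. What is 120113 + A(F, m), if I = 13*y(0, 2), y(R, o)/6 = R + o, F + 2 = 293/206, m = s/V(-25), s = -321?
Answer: 120269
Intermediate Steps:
m = 321/25 (m = -321/(-25) = -321*(-1/25) = 321/25 ≈ 12.840)
F = -119/206 (F = -2 + 293/206 = -119/206 ≈ -0.57767)
y(R, o) = 6*R + 6*o (y(R, o) = 6*(R + o) = 6*R + 6*o)
I = 156 (I = 13*(6*0 + 6*2) = 13*(0 + 12) = 13*12 = 156)
A(b, v) = 156
120113 + A(F, m) = 120113 + 156 = 120269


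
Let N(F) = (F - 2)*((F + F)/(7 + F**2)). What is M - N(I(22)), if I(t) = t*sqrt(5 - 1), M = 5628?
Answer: 10931508/1943 ≈ 5626.1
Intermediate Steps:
I(t) = 2*t (I(t) = t*sqrt(4) = t*2 = 2*t)
N(F) = 2*F*(-2 + F)/(7 + F**2) (N(F) = (-2 + F)*((2*F)/(7 + F**2)) = (-2 + F)*(2*F/(7 + F**2)) = 2*F*(-2 + F)/(7 + F**2))
M - N(I(22)) = 5628 - 2*2*22*(-2 + 2*22)/(7 + (2*22)**2) = 5628 - 2*44*(-2 + 44)/(7 + 44**2) = 5628 - 2*44*42/(7 + 1936) = 5628 - 2*44*42/1943 = 5628 - 1*3696/1943 = 5628 - 3696/1943 = 10931508/1943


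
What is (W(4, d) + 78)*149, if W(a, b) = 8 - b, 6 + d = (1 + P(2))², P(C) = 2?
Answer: 12367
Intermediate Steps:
d = 3 (d = -6 + (1 + 2)² = -6 + 3² = -6 + 9 = 3)
(W(4, d) + 78)*149 = ((8 - 1*3) + 78)*149 = ((8 - 3) + 78)*149 = (5 + 78)*149 = 83*149 = 12367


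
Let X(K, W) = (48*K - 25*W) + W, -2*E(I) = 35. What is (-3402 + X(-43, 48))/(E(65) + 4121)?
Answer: -13236/8207 ≈ -1.6128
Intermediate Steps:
E(I) = -35/2 (E(I) = -½*35 = -35/2)
X(K, W) = -24*W + 48*K (X(K, W) = (-25*W + 48*K) + W = -24*W + 48*K)
(-3402 + X(-43, 48))/(E(65) + 4121) = (-3402 + (-24*48 + 48*(-43)))/(-35/2 + 4121) = (-3402 + (-1152 - 2064))/(8207/2) = (-3402 - 3216)*(2/8207) = -6618*2/8207 = -13236/8207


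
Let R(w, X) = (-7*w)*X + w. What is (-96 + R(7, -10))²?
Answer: 160801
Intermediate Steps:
R(w, X) = w - 7*X*w (R(w, X) = -7*X*w + w = w - 7*X*w)
(-96 + R(7, -10))² = (-96 + 7*(1 - 7*(-10)))² = (-96 + 7*(1 + 70))² = (-96 + 7*71)² = (-96 + 497)² = 401² = 160801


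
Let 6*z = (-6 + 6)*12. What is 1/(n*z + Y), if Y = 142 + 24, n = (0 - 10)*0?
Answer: 1/166 ≈ 0.0060241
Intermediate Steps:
n = 0 (n = -10*0 = 0)
Y = 166
z = 0 (z = ((-6 + 6)*12)/6 = (0*12)/6 = (1/6)*0 = 0)
1/(n*z + Y) = 1/(0*0 + 166) = 1/(0 + 166) = 1/166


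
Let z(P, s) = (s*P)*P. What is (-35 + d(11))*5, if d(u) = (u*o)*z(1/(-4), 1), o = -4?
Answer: -755/4 ≈ -188.75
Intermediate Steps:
z(P, s) = s*P² (z(P, s) = (P*s)*P = s*P²)
d(u) = -u/4 (d(u) = (u*(-4))*(1*(1/(-4))²) = (-4*u)*(1*(-¼)²) = (-4*u)*(1*(1/16)) = -4*u*(1/16) = -u/4)
(-35 + d(11))*5 = (-35 - ¼*11)*5 = (-35 - 11/4)*5 = -151/4*5 = -755/4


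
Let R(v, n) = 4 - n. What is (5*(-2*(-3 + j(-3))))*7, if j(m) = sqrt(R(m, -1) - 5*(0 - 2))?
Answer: 210 - 70*sqrt(15) ≈ -61.109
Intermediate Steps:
j(m) = sqrt(15) (j(m) = sqrt((4 - 1*(-1)) - 5*(0 - 2)) = sqrt((4 + 1) - 5*(-2)) = sqrt(5 + 10) = sqrt(15))
(5*(-2*(-3 + j(-3))))*7 = (5*(-2*(-3 + sqrt(15))))*7 = (5*(6 - 2*sqrt(15)))*7 = (30 - 10*sqrt(15))*7 = 210 - 70*sqrt(15)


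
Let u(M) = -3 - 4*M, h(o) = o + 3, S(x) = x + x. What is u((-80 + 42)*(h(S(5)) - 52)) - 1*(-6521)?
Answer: 590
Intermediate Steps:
S(x) = 2*x
h(o) = 3 + o
u((-80 + 42)*(h(S(5)) - 52)) - 1*(-6521) = (-3 - 4*(-80 + 42)*((3 + 2*5) - 52)) - 1*(-6521) = (-3 - (-152)*((3 + 10) - 52)) + 6521 = (-3 - (-152)*(13 - 52)) + 6521 = (-3 - (-152)*(-39)) + 6521 = (-3 - 4*1482) + 6521 = (-3 - 5928) + 6521 = -5931 + 6521 = 590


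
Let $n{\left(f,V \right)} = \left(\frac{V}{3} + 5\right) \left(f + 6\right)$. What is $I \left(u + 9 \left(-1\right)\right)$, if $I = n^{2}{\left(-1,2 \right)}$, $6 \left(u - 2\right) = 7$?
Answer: $- \frac{252875}{54} \approx -4682.9$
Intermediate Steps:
$u = \frac{19}{6}$ ($u = 2 + \frac{1}{6} \cdot 7 = 2 + \frac{7}{6} = \frac{19}{6} \approx 3.1667$)
$n{\left(f,V \right)} = \left(5 + \frac{V}{3}\right) \left(6 + f\right)$ ($n{\left(f,V \right)} = \left(V \frac{1}{3} + 5\right) \left(6 + f\right) = \left(\frac{V}{3} + 5\right) \left(6 + f\right) = \left(5 + \frac{V}{3}\right) \left(6 + f\right)$)
$I = \frac{7225}{9}$ ($I = \left(30 + 2 \cdot 2 + 5 \left(-1\right) + \frac{1}{3} \cdot 2 \left(-1\right)\right)^{2} = \left(30 + 4 - 5 - \frac{2}{3}\right)^{2} = \left(\frac{85}{3}\right)^{2} = \frac{7225}{9} \approx 802.78$)
$I \left(u + 9 \left(-1\right)\right) = \frac{7225 \left(\frac{19}{6} + 9 \left(-1\right)\right)}{9} = \frac{7225 \left(\frac{19}{6} - 9\right)}{9} = \frac{7225}{9} \left(- \frac{35}{6}\right) = - \frac{252875}{54}$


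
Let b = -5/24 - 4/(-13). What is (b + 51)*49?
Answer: 781207/312 ≈ 2503.9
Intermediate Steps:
b = 31/312 (b = -5*1/24 - 4*(-1/13) = -5/24 + 4/13 = 31/312 ≈ 0.099359)
(b + 51)*49 = (31/312 + 51)*49 = (15943/312)*49 = 781207/312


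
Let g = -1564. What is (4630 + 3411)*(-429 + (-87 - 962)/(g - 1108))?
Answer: -9208866799/2672 ≈ -3.4464e+6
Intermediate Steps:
(4630 + 3411)*(-429 + (-87 - 962)/(g - 1108)) = (4630 + 3411)*(-429 + (-87 - 962)/(-1564 - 1108)) = 8041*(-429 - 1049/(-2672)) = 8041*(-429 - 1049*(-1/2672)) = 8041*(-429 + 1049/2672) = 8041*(-1145239/2672) = -9208866799/2672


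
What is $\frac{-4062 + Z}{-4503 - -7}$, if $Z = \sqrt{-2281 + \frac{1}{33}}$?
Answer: $\frac{2031}{2248} - \frac{97 i \sqrt{66}}{74184} \approx 0.90347 - 0.010623 i$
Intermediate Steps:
$Z = \frac{194 i \sqrt{66}}{33}$ ($Z = \sqrt{-2281 + \frac{1}{33}} = \sqrt{- \frac{75272}{33}} = \frac{194 i \sqrt{66}}{33} \approx 47.76 i$)
$\frac{-4062 + Z}{-4503 - -7} = \frac{-4062 + \frac{194 i \sqrt{66}}{33}}{-4503 - -7} = \frac{-4062 + \frac{194 i \sqrt{66}}{33}}{-4503 + 7} = \frac{-4062 + \frac{194 i \sqrt{66}}{33}}{-4496} = \left(-4062 + \frac{194 i \sqrt{66}}{33}\right) \left(- \frac{1}{4496}\right) = \frac{2031}{2248} - \frac{97 i \sqrt{66}}{74184}$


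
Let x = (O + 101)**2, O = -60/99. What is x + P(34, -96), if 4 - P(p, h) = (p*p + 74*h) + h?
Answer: 17562241/1089 ≈ 16127.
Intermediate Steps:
O = -20/33 (O = -60*1/99 = -20/33 ≈ -0.60606)
x = 10975969/1089 (x = (-20/33 + 101)**2 = (3313/33)**2 = 10975969/1089 ≈ 10079.)
P(p, h) = 4 - p**2 - 75*h (P(p, h) = 4 - ((p*p + 74*h) + h) = 4 - ((p**2 + 74*h) + h) = 4 - (p**2 + 75*h) = 4 + (-p**2 - 75*h) = 4 - p**2 - 75*h)
x + P(34, -96) = 10975969/1089 + (4 - 1*34**2 - 75*(-96)) = 10975969/1089 + (4 - 1*1156 + 7200) = 10975969/1089 + (4 - 1156 + 7200) = 10975969/1089 + 6048 = 17562241/1089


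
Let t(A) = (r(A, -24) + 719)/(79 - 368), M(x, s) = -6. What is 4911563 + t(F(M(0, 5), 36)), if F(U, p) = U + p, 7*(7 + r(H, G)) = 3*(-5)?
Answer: 9936086980/2023 ≈ 4.9116e+6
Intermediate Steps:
r(H, G) = -64/7 (r(H, G) = -7 + (3*(-5))/7 = -7 + (⅐)*(-15) = -7 - 15/7 = -64/7)
t(A) = -4969/2023 (t(A) = (-64/7 + 719)/(79 - 368) = (4969/7)/(-289) = (4969/7)*(-1/289) = -4969/2023)
4911563 + t(F(M(0, 5), 36)) = 4911563 - 4969/2023 = 9936086980/2023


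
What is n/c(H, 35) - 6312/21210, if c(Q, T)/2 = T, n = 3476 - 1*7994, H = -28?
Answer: -229211/3535 ≈ -64.840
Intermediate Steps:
n = -4518 (n = 3476 - 7994 = -4518)
c(Q, T) = 2*T
n/c(H, 35) - 6312/21210 = -4518/(2*35) - 6312/21210 = -4518/70 - 6312*1/21210 = -4518*1/70 - 1052/3535 = -2259/35 - 1052/3535 = -229211/3535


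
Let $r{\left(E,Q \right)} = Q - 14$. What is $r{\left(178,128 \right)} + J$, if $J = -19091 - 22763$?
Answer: $-41740$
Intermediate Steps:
$r{\left(E,Q \right)} = -14 + Q$
$J = -41854$
$r{\left(178,128 \right)} + J = \left(-14 + 128\right) - 41854 = 114 - 41854 = -41740$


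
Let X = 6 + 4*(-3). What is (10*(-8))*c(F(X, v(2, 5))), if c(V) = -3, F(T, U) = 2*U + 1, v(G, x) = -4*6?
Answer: 240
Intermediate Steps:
v(G, x) = -24
X = -6 (X = 6 - 12 = -6)
F(T, U) = 1 + 2*U
(10*(-8))*c(F(X, v(2, 5))) = (10*(-8))*(-3) = -80*(-3) = 240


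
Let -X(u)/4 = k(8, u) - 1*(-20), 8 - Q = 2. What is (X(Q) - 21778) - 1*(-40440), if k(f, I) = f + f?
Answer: 18518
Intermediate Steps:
Q = 6 (Q = 8 - 1*2 = 8 - 2 = 6)
k(f, I) = 2*f
X(u) = -144 (X(u) = -4*(2*8 - 1*(-20)) = -4*(16 + 20) = -4*36 = -144)
(X(Q) - 21778) - 1*(-40440) = (-144 - 21778) - 1*(-40440) = -21922 + 40440 = 18518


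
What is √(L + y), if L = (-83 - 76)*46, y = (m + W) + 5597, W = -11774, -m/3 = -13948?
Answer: √28353 ≈ 168.38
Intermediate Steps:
m = 41844 (m = -3*(-13948) = 41844)
y = 35667 (y = (41844 - 11774) + 5597 = 30070 + 5597 = 35667)
L = -7314 (L = -159*46 = -7314)
√(L + y) = √(-7314 + 35667) = √28353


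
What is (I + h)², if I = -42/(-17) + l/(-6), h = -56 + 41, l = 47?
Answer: 4313929/10404 ≈ 414.64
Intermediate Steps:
h = -15
I = -547/102 (I = -42/(-17) + 47/(-6) = -42*(-1/17) + 47*(-⅙) = 42/17 - 47/6 = -547/102 ≈ -5.3627)
(I + h)² = (-547/102 - 15)² = (-2077/102)² = 4313929/10404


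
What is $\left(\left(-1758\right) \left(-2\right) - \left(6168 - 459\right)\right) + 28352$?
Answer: $26159$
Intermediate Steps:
$\left(\left(-1758\right) \left(-2\right) - \left(6168 - 459\right)\right) + 28352 = \left(3516 - 5709\right) + 28352 = -2193 + 28352 = 26159$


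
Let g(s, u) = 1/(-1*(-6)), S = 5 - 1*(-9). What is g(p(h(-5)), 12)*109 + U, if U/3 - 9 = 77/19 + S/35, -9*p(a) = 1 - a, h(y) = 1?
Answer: 33359/570 ≈ 58.525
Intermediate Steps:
S = 14 (S = 5 + 9 = 14)
p(a) = -⅑ + a/9 (p(a) = -(1 - a)/9 = -⅑ + a/9)
g(s, u) = ⅙ (g(s, u) = 1/6 = ⅙)
U = 3834/95 (U = 27 + 3*(77/19 + 14/35) = 27 + 3*(77*(1/19) + 14*(1/35)) = 27 + 3*(77/19 + ⅖) = 27 + 3*(423/95) = 27 + 1269/95 = 3834/95 ≈ 40.358)
g(p(h(-5)), 12)*109 + U = (⅙)*109 + 3834/95 = 109/6 + 3834/95 = 33359/570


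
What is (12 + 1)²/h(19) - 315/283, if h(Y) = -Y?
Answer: -53812/5377 ≈ -10.008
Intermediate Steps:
(12 + 1)²/h(19) - 315/283 = (12 + 1)²/((-1*19)) - 315/283 = 13²/(-19) - 315*1/283 = 169*(-1/19) - 315/283 = -169/19 - 315/283 = -53812/5377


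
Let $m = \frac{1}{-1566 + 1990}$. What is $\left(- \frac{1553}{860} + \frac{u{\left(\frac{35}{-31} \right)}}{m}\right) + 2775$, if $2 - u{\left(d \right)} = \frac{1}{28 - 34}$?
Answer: $\frac{9525001}{2580} \approx 3691.9$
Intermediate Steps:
$m = \frac{1}{424} \approx 0.0023585$
$u{\left(d \right)} = \frac{13}{6}$ ($u{\left(d \right)} = 2 - \frac{1}{28 - 34} = 2 - \frac{1}{-6} = 2 - - \frac{1}{6} = 2 + \frac{1}{6} = \frac{13}{6}$)
$\left(- \frac{1553}{860} + \frac{u{\left(\frac{35}{-31} \right)}}{m}\right) + 2775 = \left(- \frac{1553}{860} + \frac{13 \frac{1}{\frac{1}{424}}}{6}\right) + 2775 = \left(\left(-1553\right) \frac{1}{860} + \frac{13}{6} \cdot 424\right) + 2775 = \left(- \frac{1553}{860} + \frac{2756}{3}\right) + 2775 = \frac{2365501}{2580} + 2775 = \frac{9525001}{2580}$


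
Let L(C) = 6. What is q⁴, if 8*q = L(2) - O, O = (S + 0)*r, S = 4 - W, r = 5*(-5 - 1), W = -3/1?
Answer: 531441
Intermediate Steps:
W = -3 (W = -3*1 = -3)
r = -30 (r = 5*(-6) = -30)
S = 7 (S = 4 - 1*(-3) = 4 + 3 = 7)
O = -210 (O = (7 + 0)*(-30) = 7*(-30) = -210)
q = 27 (q = (6 - 1*(-210))/8 = (6 + 210)/8 = (⅛)*216 = 27)
q⁴ = 27⁴ = 531441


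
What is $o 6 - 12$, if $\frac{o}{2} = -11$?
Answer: $-144$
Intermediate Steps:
$o = -22$ ($o = 2 \left(-11\right) = -22$)
$o 6 - 12 = \left(-22\right) 6 - 12 = -132 - 12 = -144$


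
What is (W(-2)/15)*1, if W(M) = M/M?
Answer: 1/15 ≈ 0.066667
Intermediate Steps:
W(M) = 1
(W(-2)/15)*1 = (1/15)*1 = 1/15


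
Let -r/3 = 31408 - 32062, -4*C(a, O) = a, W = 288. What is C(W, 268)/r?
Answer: -4/109 ≈ -0.036697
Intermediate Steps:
C(a, O) = -a/4
r = 1962 (r = -3*(31408 - 32062) = -3*(-654) = 1962)
C(W, 268)/r = -1/4*288/1962 = -72*1/1962 = -4/109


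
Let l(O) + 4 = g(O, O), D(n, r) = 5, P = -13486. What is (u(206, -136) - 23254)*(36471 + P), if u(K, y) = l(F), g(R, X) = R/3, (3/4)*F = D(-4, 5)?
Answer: -4810806470/9 ≈ -5.3453e+8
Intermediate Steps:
F = 20/3 (F = (4/3)*5 = 20/3 ≈ 6.6667)
g(R, X) = R/3 (g(R, X) = R*(⅓) = R/3)
l(O) = -4 + O/3
u(K, y) = -16/9 (u(K, y) = -4 + (⅓)*(20/3) = -4 + 20/9 = -16/9)
(u(206, -136) - 23254)*(36471 + P) = (-16/9 - 23254)*(36471 - 13486) = -209302/9*22985 = -4810806470/9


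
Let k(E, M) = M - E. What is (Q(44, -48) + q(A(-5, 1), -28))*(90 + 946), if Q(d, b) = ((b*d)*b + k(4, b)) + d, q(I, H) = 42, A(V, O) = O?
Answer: 105060760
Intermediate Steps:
Q(d, b) = -4 + b + d + d*b² (Q(d, b) = ((b*d)*b + (b - 1*4)) + d = (d*b² + (b - 4)) + d = (d*b² + (-4 + b)) + d = (-4 + b + d*b²) + d = -4 + b + d + d*b²)
(Q(44, -48) + q(A(-5, 1), -28))*(90 + 946) = ((-4 - 48 + 44 + 44*(-48)²) + 42)*(90 + 946) = ((-4 - 48 + 44 + 44*2304) + 42)*1036 = ((-4 - 48 + 44 + 101376) + 42)*1036 = (101368 + 42)*1036 = 101410*1036 = 105060760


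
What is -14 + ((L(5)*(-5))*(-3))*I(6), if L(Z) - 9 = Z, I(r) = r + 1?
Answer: 1456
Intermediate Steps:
I(r) = 1 + r
L(Z) = 9 + Z
-14 + ((L(5)*(-5))*(-3))*I(6) = -14 + (((9 + 5)*(-5))*(-3))*(1 + 6) = -14 + ((14*(-5))*(-3))*7 = -14 - 70*(-3)*7 = -14 + 210*7 = -14 + 1470 = 1456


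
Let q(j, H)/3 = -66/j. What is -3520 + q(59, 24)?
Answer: -207878/59 ≈ -3523.4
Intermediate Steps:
q(j, H) = -198/j (q(j, H) = 3*(-66/j) = -198/j)
-3520 + q(59, 24) = -3520 - 198/59 = -207878/59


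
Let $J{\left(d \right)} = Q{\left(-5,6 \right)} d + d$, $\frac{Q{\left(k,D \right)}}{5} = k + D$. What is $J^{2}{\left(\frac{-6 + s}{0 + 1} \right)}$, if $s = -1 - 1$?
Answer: $2304$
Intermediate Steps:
$Q{\left(k,D \right)} = 5 D + 5 k$ ($Q{\left(k,D \right)} = 5 \left(k + D\right) = 5 \left(D + k\right) = 5 D + 5 k$)
$s = -2$
$J{\left(d \right)} = 6 d$ ($J{\left(d \right)} = \left(5 \cdot 6 + 5 \left(-5\right)\right) d + d = \left(30 - 25\right) d + d = 5 d + d = 6 d$)
$J^{2}{\left(\frac{-6 + s}{0 + 1} \right)} = \left(6 \frac{-6 - 2}{0 + 1}\right)^{2} = \left(6 \left(- \frac{8}{1}\right)\right)^{2} = \left(6 \left(\left(-8\right) 1\right)\right)^{2} = \left(6 \left(-8\right)\right)^{2} = \left(-48\right)^{2} = 2304$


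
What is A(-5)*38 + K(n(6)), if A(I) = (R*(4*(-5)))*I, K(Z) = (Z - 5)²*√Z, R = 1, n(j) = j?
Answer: 3800 + √6 ≈ 3802.4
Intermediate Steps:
K(Z) = √Z*(-5 + Z)² (K(Z) = (-5 + Z)²*√Z = √Z*(-5 + Z)²)
A(I) = -20*I (A(I) = (1*(4*(-5)))*I = (1*(-20))*I = -20*I)
A(-5)*38 + K(n(6)) = -20*(-5)*38 + √6*(-5 + 6)² = 100*38 + √6*1² = 3800 + √6*1 = 3800 + √6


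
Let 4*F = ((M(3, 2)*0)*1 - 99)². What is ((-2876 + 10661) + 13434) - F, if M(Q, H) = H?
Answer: 75075/4 ≈ 18769.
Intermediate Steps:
F = 9801/4 (F = ((2*0)*1 - 99)²/4 = (0*1 - 99)²/4 = (0 - 99)²/4 = (¼)*(-99)² = (¼)*9801 = 9801/4 ≈ 2450.3)
((-2876 + 10661) + 13434) - F = ((-2876 + 10661) + 13434) - 1*9801/4 = (7785 + 13434) - 9801/4 = 21219 - 9801/4 = 75075/4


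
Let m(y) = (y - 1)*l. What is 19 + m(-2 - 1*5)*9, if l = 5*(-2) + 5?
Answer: 379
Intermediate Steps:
l = -5 (l = -10 + 5 = -5)
m(y) = 5 - 5*y (m(y) = (y - 1)*(-5) = (-1 + y)*(-5) = 5 - 5*y)
19 + m(-2 - 1*5)*9 = 19 + (5 - 5*(-2 - 1*5))*9 = 19 + (5 - 5*(-2 - 5))*9 = 19 + (5 - 5*(-7))*9 = 19 + (5 + 35)*9 = 19 + 40*9 = 19 + 360 = 379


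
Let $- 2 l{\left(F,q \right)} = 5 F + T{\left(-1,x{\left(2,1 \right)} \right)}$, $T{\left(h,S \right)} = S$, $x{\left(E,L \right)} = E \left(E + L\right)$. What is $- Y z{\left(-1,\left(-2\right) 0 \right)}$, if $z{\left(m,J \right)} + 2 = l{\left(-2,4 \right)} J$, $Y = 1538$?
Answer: $3076$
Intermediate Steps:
$l{\left(F,q \right)} = -3 - \frac{5 F}{2}$ ($l{\left(F,q \right)} = - \frac{5 F + 2 \left(2 + 1\right)}{2} = - \frac{5 F + 2 \cdot 3}{2} = - \frac{5 F + 6}{2} = - \frac{6 + 5 F}{2} = -3 - \frac{5 F}{2}$)
$z{\left(m,J \right)} = -2 + 2 J$ ($z{\left(m,J \right)} = -2 + \left(-3 - -5\right) J = -2 + \left(-3 + 5\right) J = -2 + 2 J$)
$- Y z{\left(-1,\left(-2\right) 0 \right)} = \left(-1\right) 1538 \left(-2 + 2 \left(\left(-2\right) 0\right)\right) = - 1538 \left(-2 + 2 \cdot 0\right) = - 1538 \left(-2 + 0\right) = \left(-1538\right) \left(-2\right) = 3076$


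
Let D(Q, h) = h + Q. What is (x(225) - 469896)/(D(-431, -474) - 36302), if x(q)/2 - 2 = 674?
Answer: 468544/37207 ≈ 12.593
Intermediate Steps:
D(Q, h) = Q + h
x(q) = 1352 (x(q) = 4 + 2*674 = 4 + 1348 = 1352)
(x(225) - 469896)/(D(-431, -474) - 36302) = (1352 - 469896)/((-431 - 474) - 36302) = -468544/(-905 - 36302) = -468544/(-37207) = -468544*(-1/37207) = 468544/37207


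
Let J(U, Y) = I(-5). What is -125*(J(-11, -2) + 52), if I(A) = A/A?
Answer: -6625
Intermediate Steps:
I(A) = 1
J(U, Y) = 1
-125*(J(-11, -2) + 52) = -125*(1 + 52) = -125*53 = -6625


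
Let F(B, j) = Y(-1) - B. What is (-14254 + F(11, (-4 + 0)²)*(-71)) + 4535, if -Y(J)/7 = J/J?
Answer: -8441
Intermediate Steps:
Y(J) = -7 (Y(J) = -7*J/J = -7*1 = -7)
F(B, j) = -7 - B
(-14254 + F(11, (-4 + 0)²)*(-71)) + 4535 = (-14254 + (-7 - 1*11)*(-71)) + 4535 = (-14254 + (-7 - 11)*(-71)) + 4535 = (-14254 - 18*(-71)) + 4535 = (-14254 + 1278) + 4535 = -12976 + 4535 = -8441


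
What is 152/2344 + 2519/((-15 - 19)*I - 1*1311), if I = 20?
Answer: -63658/53033 ≈ -1.2003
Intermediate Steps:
152/2344 + 2519/((-15 - 19)*I - 1*1311) = 152/2344 + 2519/((-15 - 19)*20 - 1*1311) = 152*(1/2344) + 2519/(-34*20 - 1311) = 19/293 + 2519/(-680 - 1311) = 19/293 + 2519/(-1991) = 19/293 + 2519*(-1/1991) = 19/293 - 229/181 = -63658/53033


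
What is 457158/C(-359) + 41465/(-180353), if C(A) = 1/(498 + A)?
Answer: 11460524490121/180353 ≈ 6.3545e+7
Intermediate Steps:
457158/C(-359) + 41465/(-180353) = 457158/(1/(498 - 359)) + 41465/(-180353) = 457158/(1/139) + 41465*(-1/180353) = 457158/(1/139) - 41465/180353 = 457158*139 - 41465/180353 = 63544962 - 41465/180353 = 11460524490121/180353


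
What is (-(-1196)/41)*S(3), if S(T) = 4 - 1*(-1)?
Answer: 5980/41 ≈ 145.85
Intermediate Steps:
S(T) = 5 (S(T) = 4 + 1 = 5)
(-(-1196)/41)*S(3) = -(-1196)/41*5 = -46*(-26/41)*5 = (1196/41)*5 = 5980/41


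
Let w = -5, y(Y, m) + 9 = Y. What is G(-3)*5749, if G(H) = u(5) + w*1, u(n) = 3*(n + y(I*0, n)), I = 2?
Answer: -97733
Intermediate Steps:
y(Y, m) = -9 + Y
u(n) = -27 + 3*n (u(n) = 3*(n + (-9 + 2*0)) = 3*(n + (-9 + 0)) = 3*(n - 9) = 3*(-9 + n) = -27 + 3*n)
G(H) = -17 (G(H) = (-27 + 3*5) - 5*1 = (-27 + 15) - 5 = -12 - 5 = -17)
G(-3)*5749 = -17*5749 = -97733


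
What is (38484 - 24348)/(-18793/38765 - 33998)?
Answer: -547982040/1317951263 ≈ -0.41578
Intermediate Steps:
(38484 - 24348)/(-18793/38765 - 33998) = 14136/(-18793*1/38765 - 33998) = 14136/(-18793/38765 - 33998) = 14136/(-1317951263/38765) = 14136*(-38765/1317951263) = -547982040/1317951263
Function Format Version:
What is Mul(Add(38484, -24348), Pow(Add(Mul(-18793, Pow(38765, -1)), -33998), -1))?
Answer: Rational(-547982040, 1317951263) ≈ -0.41578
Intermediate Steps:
Mul(Add(38484, -24348), Pow(Add(Mul(-18793, Pow(38765, -1)), -33998), -1)) = Mul(14136, Pow(Add(Mul(-18793, Rational(1, 38765)), -33998), -1)) = Mul(14136, Pow(Add(Rational(-18793, 38765), -33998), -1)) = Mul(14136, Pow(Rational(-1317951263, 38765), -1)) = Mul(14136, Rational(-38765, 1317951263)) = Rational(-547982040, 1317951263)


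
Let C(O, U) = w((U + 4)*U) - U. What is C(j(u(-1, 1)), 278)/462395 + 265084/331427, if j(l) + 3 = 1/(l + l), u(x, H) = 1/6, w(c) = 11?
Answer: 122485025171/153250187665 ≈ 0.79925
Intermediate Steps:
u(x, H) = 1/6
j(l) = -3 + 1/(2*l) (j(l) = -3 + 1/(l + l) = -3 + 1/(2*l))
C(O, U) = 11 - U
C(j(u(-1, 1)), 278)/462395 + 265084/331427 = (11 - 1*278)/462395 + 265084/331427 = (11 - 278)*(1/462395) + 265084*(1/331427) = -267*1/462395 + 265084/331427 = -267/462395 + 265084/331427 = 122485025171/153250187665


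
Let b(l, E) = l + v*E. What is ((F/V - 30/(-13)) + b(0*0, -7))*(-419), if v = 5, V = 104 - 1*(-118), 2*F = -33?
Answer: 26415017/1924 ≈ 13729.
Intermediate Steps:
F = -33/2 (F = (½)*(-33) = -33/2 ≈ -16.500)
V = 222 (V = 104 + 118 = 222)
b(l, E) = l + 5*E
((F/V - 30/(-13)) + b(0*0, -7))*(-419) = ((-33/2/222 - 30/(-13)) + (0*0 + 5*(-7)))*(-419) = ((-33/2*1/222 - 30*(-1/13)) + (0 - 35))*(-419) = ((-11/148 + 30/13) - 35)*(-419) = (4297/1924 - 35)*(-419) = -63043/1924*(-419) = 26415017/1924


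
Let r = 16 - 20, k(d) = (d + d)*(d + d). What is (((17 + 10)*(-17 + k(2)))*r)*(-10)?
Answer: -1080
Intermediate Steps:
k(d) = 4*d**2 (k(d) = (2*d)*(2*d) = 4*d**2)
r = -4
(((17 + 10)*(-17 + k(2)))*r)*(-10) = (((17 + 10)*(-17 + 4*2**2))*(-4))*(-10) = ((27*(-17 + 4*4))*(-4))*(-10) = ((27*(-17 + 16))*(-4))*(-10) = ((27*(-1))*(-4))*(-10) = -27*(-4)*(-10) = 108*(-10) = -1080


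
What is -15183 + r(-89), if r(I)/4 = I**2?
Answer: 16501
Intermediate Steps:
r(I) = 4*I**2
-15183 + r(-89) = -15183 + 4*(-89)**2 = -15183 + 4*7921 = -15183 + 31684 = 16501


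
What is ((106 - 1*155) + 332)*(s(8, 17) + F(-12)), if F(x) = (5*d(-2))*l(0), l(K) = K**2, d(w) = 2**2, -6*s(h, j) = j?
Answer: -4811/6 ≈ -801.83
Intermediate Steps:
s(h, j) = -j/6
d(w) = 4
F(x) = 0 (F(x) = (5*4)*0**2 = 20*0 = 0)
((106 - 1*155) + 332)*(s(8, 17) + F(-12)) = ((106 - 1*155) + 332)*(-1/6*17 + 0) = ((106 - 155) + 332)*(-17/6 + 0) = (-49 + 332)*(-17/6) = 283*(-17/6) = -4811/6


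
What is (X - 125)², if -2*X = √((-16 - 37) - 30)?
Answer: (250 + I*√83)²/4 ≈ 15604.0 + 1138.8*I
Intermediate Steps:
X = -I*√83/2 (X = -√((-16 - 37) - 30)/2 = -√(-53 - 30)/2 = -I*√83/2 ≈ -4.5552*I)
(X - 125)² = (-I*√83/2 - 125)² = (-125 - I*√83/2)²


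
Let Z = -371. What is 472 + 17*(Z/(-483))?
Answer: 33469/69 ≈ 485.06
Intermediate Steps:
472 + 17*(Z/(-483)) = 472 + 17*(-371/(-483)) = 472 + 17*(-371*(-1/483)) = 472 + 17*(53/69) = 472 + 901/69 = 33469/69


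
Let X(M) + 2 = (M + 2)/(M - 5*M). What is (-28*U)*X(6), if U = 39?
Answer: 2548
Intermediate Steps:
X(M) = -2 - (2 + M)/(4*M) (X(M) = -2 + (M + 2)/(M - 5*M) = -2 + (2 + M)/((-4*M)) = -2 + (2 + M)*(-1/(4*M)) = -2 - (2 + M)/(4*M))
(-28*U)*X(6) = (-28*39)*((¼)*(-2 - 9*6)/6) = -273*(-2 - 54)/6 = -273*(-56)/6 = -1092*(-7/3) = 2548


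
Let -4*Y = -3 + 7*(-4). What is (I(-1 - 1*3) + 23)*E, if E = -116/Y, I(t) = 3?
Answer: -12064/31 ≈ -389.16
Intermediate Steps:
Y = 31/4 (Y = -(-3 + 7*(-4))/4 = -(-3 - 28)/4 = -¼*(-31) = 31/4 ≈ 7.7500)
E = -464/31 (E = -116/31/4 = -116*4/31 = -464/31 ≈ -14.968)
(I(-1 - 1*3) + 23)*E = (3 + 23)*(-464/31) = 26*(-464/31) = -12064/31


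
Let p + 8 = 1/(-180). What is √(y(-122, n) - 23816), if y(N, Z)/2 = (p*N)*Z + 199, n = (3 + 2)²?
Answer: √228743/3 ≈ 159.42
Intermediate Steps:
n = 25 (n = 5² = 25)
p = -1441/180 (p = -8 + 1/(-180) = -8 - 1/180 = -1441/180 ≈ -8.0056)
y(N, Z) = 398 - 1441*N*Z/90 (y(N, Z) = 2*((-1441*N/180)*Z + 199) = 2*(-1441*N*Z/180 + 199) = 2*(199 - 1441*N*Z/180) = 398 - 1441*N*Z/90)
√(y(-122, n) - 23816) = √((398 - 1441/90*(-122)*25) - 23816) = √((398 + 439505/9) - 23816) = √(443087/9 - 23816) = √(228743/9) = √228743/3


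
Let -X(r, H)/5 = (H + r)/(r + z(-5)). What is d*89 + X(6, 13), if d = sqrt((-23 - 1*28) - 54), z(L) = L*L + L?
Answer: -95/26 + 89*I*sqrt(105) ≈ -3.6538 + 911.98*I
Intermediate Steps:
z(L) = L + L**2 (z(L) = L**2 + L = L + L**2)
X(r, H) = -5*(H + r)/(20 + r) (X(r, H) = -5*(H + r)/(r - 5*(1 - 5)) = -5*(H + r)/(r - 5*(-4)) = -5*(H + r)/(r + 20) = -5*(H + r)/(20 + r))
d = I*sqrt(105) (d = sqrt((-23 - 28) - 54) = sqrt(-51 - 54) = sqrt(-105) = I*sqrt(105) ≈ 10.247*I)
d*89 + X(6, 13) = (I*sqrt(105))*89 + 5*(-1*13 - 1*6)/(20 + 6) = 89*I*sqrt(105) + 5*(-13 - 6)/26 = 89*I*sqrt(105) + 5*(1/26)*(-19) = 89*I*sqrt(105) - 95/26 = -95/26 + 89*I*sqrt(105)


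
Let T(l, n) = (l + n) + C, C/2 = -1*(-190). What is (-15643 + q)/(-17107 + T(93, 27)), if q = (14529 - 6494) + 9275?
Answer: -1667/16607 ≈ -0.10038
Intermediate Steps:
C = 380 (C = 2*(-1*(-190)) = 2*190 = 380)
q = 17310 (q = 8035 + 9275 = 17310)
T(l, n) = 380 + l + n (T(l, n) = (l + n) + 380 = 380 + l + n)
(-15643 + q)/(-17107 + T(93, 27)) = (-15643 + 17310)/(-17107 + (380 + 93 + 27)) = 1667/(-17107 + 500) = 1667/(-16607) = 1667*(-1/16607) = -1667/16607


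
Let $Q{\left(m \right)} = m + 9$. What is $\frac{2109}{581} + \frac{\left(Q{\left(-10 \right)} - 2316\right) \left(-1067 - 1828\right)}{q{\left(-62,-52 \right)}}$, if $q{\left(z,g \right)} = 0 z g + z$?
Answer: $- \frac{3897051657}{36022} \approx -1.0819 \cdot 10^{5}$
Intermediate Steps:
$Q{\left(m \right)} = 9 + m$
$q{\left(z,g \right)} = z$ ($q{\left(z,g \right)} = 0 g + z = 0 + z = z$)
$\frac{2109}{581} + \frac{\left(Q{\left(-10 \right)} - 2316\right) \left(-1067 - 1828\right)}{q{\left(-62,-52 \right)}} = \frac{2109}{581} + \frac{\left(\left(9 - 10\right) - 2316\right) \left(-1067 - 1828\right)}{-62} = 2109 \cdot \frac{1}{581} + \left(-1 - 2316\right) \left(-2895\right) \left(- \frac{1}{62}\right) = \frac{2109}{581} + \left(-2317\right) \left(-2895\right) \left(- \frac{1}{62}\right) = \frac{2109}{581} + 6707715 \left(- \frac{1}{62}\right) = \frac{2109}{581} - \frac{6707715}{62} = - \frac{3897051657}{36022}$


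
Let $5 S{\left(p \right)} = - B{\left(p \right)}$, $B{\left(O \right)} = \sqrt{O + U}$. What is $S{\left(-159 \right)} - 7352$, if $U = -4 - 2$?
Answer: $-7352 - \frac{i \sqrt{165}}{5} \approx -7352.0 - 2.569 i$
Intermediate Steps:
$U = -6$ ($U = -4 - 2 = -6$)
$B{\left(O \right)} = \sqrt{-6 + O}$ ($B{\left(O \right)} = \sqrt{O - 6} = \sqrt{-6 + O}$)
$S{\left(p \right)} = - \frac{\sqrt{-6 + p}}{5}$ ($S{\left(p \right)} = \frac{\left(-1\right) \sqrt{-6 + p}}{5} = - \frac{\sqrt{-6 + p}}{5}$)
$S{\left(-159 \right)} - 7352 = - \frac{\sqrt{-6 - 159}}{5} - 7352 = - \frac{\sqrt{-165}}{5} - 7352 = - \frac{i \sqrt{165}}{5} - 7352 = -7352 - \frac{i \sqrt{165}}{5}$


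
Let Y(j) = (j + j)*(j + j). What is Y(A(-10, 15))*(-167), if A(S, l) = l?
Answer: -150300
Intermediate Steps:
Y(j) = 4*j² (Y(j) = (2*j)*(2*j) = 4*j²)
Y(A(-10, 15))*(-167) = (4*15²)*(-167) = (4*225)*(-167) = 900*(-167) = -150300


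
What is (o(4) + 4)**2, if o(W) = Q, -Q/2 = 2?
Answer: 0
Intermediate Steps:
Q = -4 (Q = -2*2 = -4)
o(W) = -4
(o(4) + 4)**2 = (-4 + 4)**2 = 0**2 = 0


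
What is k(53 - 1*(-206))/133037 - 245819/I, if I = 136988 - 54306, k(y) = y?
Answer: -32681607665/10999765234 ≈ -2.9711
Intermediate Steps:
I = 82682
k(53 - 1*(-206))/133037 - 245819/I = (53 - 1*(-206))/133037 - 245819/82682 = (53 + 206)*(1/133037) - 245819*1/82682 = 259*(1/133037) - 245819/82682 = 259/133037 - 245819/82682 = -32681607665/10999765234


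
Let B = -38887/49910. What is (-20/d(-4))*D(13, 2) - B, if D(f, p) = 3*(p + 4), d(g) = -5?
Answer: 3632407/49910 ≈ 72.779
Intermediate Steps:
D(f, p) = 12 + 3*p (D(f, p) = 3*(4 + p) = 12 + 3*p)
B = -38887/49910 (B = -38887*1/49910 = -38887/49910 ≈ -0.77914)
(-20/d(-4))*D(13, 2) - B = (-20/(-5))*(12 + 3*2) - 1*(-38887/49910) = (-20*(-⅕))*(12 + 6) + 38887/49910 = 4*18 + 38887/49910 = 72 + 38887/49910 = 3632407/49910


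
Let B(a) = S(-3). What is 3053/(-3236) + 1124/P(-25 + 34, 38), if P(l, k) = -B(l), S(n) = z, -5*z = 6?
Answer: 9084001/9708 ≈ 935.72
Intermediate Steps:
z = -6/5 (z = -⅕*6 = -6/5 ≈ -1.2000)
S(n) = -6/5
B(a) = -6/5
P(l, k) = 6/5 (P(l, k) = -1*(-6/5) = 6/5)
3053/(-3236) + 1124/P(-25 + 34, 38) = 3053/(-3236) + 1124/(6/5) = 3053*(-1/3236) + 1124*(⅚) = -3053/3236 + 2810/3 = 9084001/9708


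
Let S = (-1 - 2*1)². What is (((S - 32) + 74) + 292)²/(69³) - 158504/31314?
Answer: -8064321625/1714488471 ≈ -4.7036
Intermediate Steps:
S = 9 (S = (-1 - 2)² = (-3)² = 9)
(((S - 32) + 74) + 292)²/(69³) - 158504/31314 = (((9 - 32) + 74) + 292)²/(69³) - 158504/31314 = ((-23 + 74) + 292)²/328509 - 158504*1/31314 = (51 + 292)²*(1/328509) - 79252/15657 = 343²*(1/328509) - 79252/15657 = 117649*(1/328509) - 79252/15657 = 117649/328509 - 79252/15657 = -8064321625/1714488471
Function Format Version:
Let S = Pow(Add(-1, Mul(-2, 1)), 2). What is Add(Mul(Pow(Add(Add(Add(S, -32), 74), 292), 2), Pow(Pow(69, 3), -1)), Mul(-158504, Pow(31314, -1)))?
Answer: Rational(-8064321625, 1714488471) ≈ -4.7036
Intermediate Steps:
S = 9 (S = Pow(Add(-1, -2), 2) = Pow(-3, 2) = 9)
Add(Mul(Pow(Add(Add(Add(S, -32), 74), 292), 2), Pow(Pow(69, 3), -1)), Mul(-158504, Pow(31314, -1))) = Add(Mul(Pow(Add(Add(Add(9, -32), 74), 292), 2), Pow(Pow(69, 3), -1)), Mul(-158504, Pow(31314, -1))) = Add(Mul(Pow(Add(Add(-23, 74), 292), 2), Pow(328509, -1)), Mul(-158504, Rational(1, 31314))) = Add(Mul(Pow(Add(51, 292), 2), Rational(1, 328509)), Rational(-79252, 15657)) = Add(Mul(Pow(343, 2), Rational(1, 328509)), Rational(-79252, 15657)) = Add(Mul(117649, Rational(1, 328509)), Rational(-79252, 15657)) = Add(Rational(117649, 328509), Rational(-79252, 15657)) = Rational(-8064321625, 1714488471)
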